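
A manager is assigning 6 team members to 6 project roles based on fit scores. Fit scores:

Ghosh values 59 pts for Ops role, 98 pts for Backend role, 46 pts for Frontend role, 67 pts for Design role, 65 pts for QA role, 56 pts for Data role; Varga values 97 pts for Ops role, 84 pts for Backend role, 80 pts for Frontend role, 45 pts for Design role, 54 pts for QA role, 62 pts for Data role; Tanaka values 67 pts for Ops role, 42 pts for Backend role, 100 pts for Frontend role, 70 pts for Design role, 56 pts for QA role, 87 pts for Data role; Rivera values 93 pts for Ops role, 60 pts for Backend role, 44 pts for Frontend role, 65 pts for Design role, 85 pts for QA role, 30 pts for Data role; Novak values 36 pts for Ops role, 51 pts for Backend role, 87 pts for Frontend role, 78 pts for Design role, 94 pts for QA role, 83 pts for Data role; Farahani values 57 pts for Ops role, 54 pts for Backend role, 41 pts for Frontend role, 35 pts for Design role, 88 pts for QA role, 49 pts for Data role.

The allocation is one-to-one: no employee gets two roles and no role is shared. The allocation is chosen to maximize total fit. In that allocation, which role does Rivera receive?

Rivera receives Design role.

This is the linear assignment problem.
Optimal: Ghosh→Backend role (98 pts), Varga→Ops role (97 pts), Tanaka→Frontend role (100 pts), Rivera→Design role (65 pts), Novak→Data role (83 pts), Farahani→QA role (88 pts) — total 98+97+100+65+83+88 = 531 pts.
Max-entry greedy (repeatedly take the single best remaining cell) gives 503 pts, worse by 28.
Every other assignment is strictly worse.
Rivera's own top role is Ops role (93 pts), but forcing Rivera→Ops role and reassigning the rest optimally gives only 524 pts — worse by 7.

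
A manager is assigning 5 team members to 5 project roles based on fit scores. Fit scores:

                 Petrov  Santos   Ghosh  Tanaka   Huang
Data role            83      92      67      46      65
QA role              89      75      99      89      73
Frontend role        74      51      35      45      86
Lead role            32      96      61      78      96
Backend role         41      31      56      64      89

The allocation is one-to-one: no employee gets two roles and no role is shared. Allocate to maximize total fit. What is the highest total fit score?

This is the linear assignment problem.
Optimal: Petrov→Frontend role (74 pts), Santos→Data role (92 pts), Ghosh→QA role (99 pts), Tanaka→Lead role (78 pts), Huang→Backend role (89 pts) — total 74+92+99+78+89 = 432 pts.
Max-entry greedy (repeatedly take the single best remaining cell) gives 412 pts, worse by 20.
No other one-to-one assignment exceeds 432 pts.

Max total: 432 pts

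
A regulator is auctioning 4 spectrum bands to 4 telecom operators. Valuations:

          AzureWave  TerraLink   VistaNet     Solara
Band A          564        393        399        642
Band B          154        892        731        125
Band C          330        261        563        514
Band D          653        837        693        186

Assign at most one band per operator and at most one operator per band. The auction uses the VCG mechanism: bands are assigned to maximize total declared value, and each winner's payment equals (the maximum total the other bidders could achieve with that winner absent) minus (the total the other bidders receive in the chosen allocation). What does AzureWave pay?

AzureWave pays $130M.

Efficient allocation: AzureWave→Band D ($653M), TerraLink→Band B ($892M), VistaNet→Band C ($563M), Solara→Band A ($642M); total welfare W = $2750M.
AzureWave receives Band D at value $653M, so the others get W − 653 = $2097M.
Without AzureWave: best allocation of the remaining 3 bidders over all 4 bands is TerraLink→Band B ($892M), VistaNet→Band D ($693M), Solara→Band A ($642M), total $2227M.
VCG payment = (others' best without AzureWave) − (others' welfare with AzureWave) = 2227 − 2097 = $130M.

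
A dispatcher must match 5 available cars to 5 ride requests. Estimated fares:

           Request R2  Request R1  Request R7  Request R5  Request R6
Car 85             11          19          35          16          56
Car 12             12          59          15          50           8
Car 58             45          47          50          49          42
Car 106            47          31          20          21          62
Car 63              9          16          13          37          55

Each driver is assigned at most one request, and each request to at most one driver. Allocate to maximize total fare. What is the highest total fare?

Maximum total: $249

This is a one-to-one assignment (maximum-weight bipartite matching).
Optimal: Car 85→Request R6 ($56), Car 12→Request R1 ($59), Car 58→Request R7 ($50), Car 106→Request R2 ($47), Car 63→Request R5 ($37) — total 56+59+50+47+37 = $249.
Max-entry greedy (repeatedly take the single best remaining cell) gives $219, worse by 30.
Next-best assignment: Car 85→Request R7, Car 12→Request R1, Car 58→Request R5, Car 106→Request R2, Car 63→Request R6 = $245.
Swapping Car 58↔Car 63 (Car 58→Request R5 $49, Car 63→Request R7 $13) loses 25.
Checked against all permutations: $249 is optimal.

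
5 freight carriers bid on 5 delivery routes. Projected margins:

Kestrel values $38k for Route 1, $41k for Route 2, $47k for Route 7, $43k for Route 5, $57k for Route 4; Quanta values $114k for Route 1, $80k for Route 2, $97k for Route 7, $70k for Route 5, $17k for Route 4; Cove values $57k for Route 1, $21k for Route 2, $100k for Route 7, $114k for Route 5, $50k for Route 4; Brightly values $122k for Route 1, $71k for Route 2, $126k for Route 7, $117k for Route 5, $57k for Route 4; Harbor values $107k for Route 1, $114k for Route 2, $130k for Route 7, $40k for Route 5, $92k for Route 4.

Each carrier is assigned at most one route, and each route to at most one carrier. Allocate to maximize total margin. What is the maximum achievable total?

Maximum total: $525k

This is the linear assignment problem.
Optimal: Kestrel→Route 4 ($57k), Quanta→Route 1 ($114k), Cove→Route 5 ($114k), Brightly→Route 7 ($126k), Harbor→Route 2 ($114k) — total 57+114+114+126+114 = $525k.
Column-greedy (each route in turn goes to its best remaining carrier) gives $463k, worse by 62.
No other one-to-one assignment exceeds $525k.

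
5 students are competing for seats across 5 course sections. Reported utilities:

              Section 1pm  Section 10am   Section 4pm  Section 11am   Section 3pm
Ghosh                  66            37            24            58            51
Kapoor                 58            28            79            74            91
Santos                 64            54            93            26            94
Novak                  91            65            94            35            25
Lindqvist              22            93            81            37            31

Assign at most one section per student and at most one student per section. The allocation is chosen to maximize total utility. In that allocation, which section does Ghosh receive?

Ghosh receives Section 11am.

Optimal: Ghosh→Section 11am (58 points), Kapoor→Section 3pm (91 points), Santos→Section 4pm (93 points), Novak→Section 1pm (91 points), Lindqvist→Section 10am (93 points) — total 58+91+93+91+93 = 426 points.
Max-entry greedy (repeatedly take the single best remaining cell) gives 421 points, worse by 5.
Next-best assignment: Ghosh→Section 1pm, Kapoor→Section 11am, Santos→Section 3pm, Novak→Section 4pm, Lindqvist→Section 10am = 421 points.
Ghosh's own top section is Section 1pm (66 points), but forcing Ghosh→Section 1pm and reassigning the rest optimally gives only 421 points — worse by 5.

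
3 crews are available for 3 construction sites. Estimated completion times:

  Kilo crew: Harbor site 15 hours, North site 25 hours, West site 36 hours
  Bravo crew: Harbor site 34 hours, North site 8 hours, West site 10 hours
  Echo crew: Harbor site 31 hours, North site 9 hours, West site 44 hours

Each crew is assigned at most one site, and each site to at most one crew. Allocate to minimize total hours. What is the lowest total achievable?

Min total: 34 hours

Optimal: Kilo crew→Harbor site (15 hours), Bravo crew→West site (10 hours), Echo crew→North site (9 hours) — total 15+10+9 = 34 hours.
Next-best assignment: Kilo crew→North site, Bravo crew→West site, Echo crew→Harbor site = 66 hours.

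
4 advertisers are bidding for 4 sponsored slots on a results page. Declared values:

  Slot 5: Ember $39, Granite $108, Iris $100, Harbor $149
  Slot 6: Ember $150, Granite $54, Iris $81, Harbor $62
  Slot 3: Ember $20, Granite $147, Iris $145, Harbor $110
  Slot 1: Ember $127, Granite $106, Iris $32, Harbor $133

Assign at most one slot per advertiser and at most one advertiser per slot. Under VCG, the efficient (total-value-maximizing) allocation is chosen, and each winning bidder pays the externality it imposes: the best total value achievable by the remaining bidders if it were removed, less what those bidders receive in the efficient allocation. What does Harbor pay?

Harbor pays $2.

Efficient allocation: Ember→Slot 6 ($150), Granite→Slot 1 ($106), Iris→Slot 3 ($145), Harbor→Slot 5 ($149); total welfare W = $550.
Harbor receives Slot 5 at value $149, so the others get W − 149 = $401.
Without Harbor: best allocation of the remaining 3 bidders over all 4 slots is Ember→Slot 6 ($150), Granite→Slot 5 ($108), Iris→Slot 3 ($145), total $403.
VCG payment = (others' best without Harbor) − (others' welfare with Harbor) = 403 − 401 = $2.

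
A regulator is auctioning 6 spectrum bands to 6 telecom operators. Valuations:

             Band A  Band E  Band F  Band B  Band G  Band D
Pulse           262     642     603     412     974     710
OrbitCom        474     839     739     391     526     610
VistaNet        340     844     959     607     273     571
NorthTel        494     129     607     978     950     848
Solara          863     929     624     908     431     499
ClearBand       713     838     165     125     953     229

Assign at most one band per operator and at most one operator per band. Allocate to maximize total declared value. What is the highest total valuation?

Optimal: Pulse→Band D ($710M), OrbitCom→Band E ($839M), VistaNet→Band F ($959M), NorthTel→Band B ($978M), Solara→Band A ($863M), ClearBand→Band G ($953M) — total 710+839+959+978+863+953 = $5302M.
Row-greedy (each operator in turn takes its best remaining band) gives $4842M, worse by 460.

Maximum total: $5302M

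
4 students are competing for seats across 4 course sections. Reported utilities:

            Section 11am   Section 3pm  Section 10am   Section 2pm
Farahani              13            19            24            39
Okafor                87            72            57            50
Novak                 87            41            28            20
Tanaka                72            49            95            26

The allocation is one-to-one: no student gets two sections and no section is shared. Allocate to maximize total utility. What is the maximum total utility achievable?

Treat this as an assignment problem: match each student to one section.
Optimal: Farahani→Section 2pm (39 points), Okafor→Section 3pm (72 points), Novak→Section 11am (87 points), Tanaka→Section 10am (95 points) — total 39+72+87+95 = 293 points.
Row-greedy (each student in turn takes its best remaining section) gives 262 points, worse by 31.

Maximum total: 293 points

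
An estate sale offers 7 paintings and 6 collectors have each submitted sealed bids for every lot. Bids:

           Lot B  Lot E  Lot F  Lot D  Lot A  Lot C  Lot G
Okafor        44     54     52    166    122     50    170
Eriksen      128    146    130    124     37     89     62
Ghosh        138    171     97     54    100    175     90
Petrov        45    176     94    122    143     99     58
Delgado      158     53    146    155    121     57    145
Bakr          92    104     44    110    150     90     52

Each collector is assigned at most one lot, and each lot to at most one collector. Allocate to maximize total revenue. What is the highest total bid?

Max total: $959

Optimal: Okafor→Lot G ($170), Eriksen→Lot F ($130), Ghosh→Lot C ($175), Petrov→Lot E ($176), Delgado→Lot B ($158), Bakr→Lot A ($150) — total 170+130+175+176+158+150 = $959.
Column-greedy (each lot in turn goes to its best remaining collector) gives $955, worse by 4.
Next-best assignment: Okafor→Lot G, Eriksen→Lot F, Ghosh→Lot C, Petrov→Lot E, Delgado→Lot D, Bakr→Lot A = $956.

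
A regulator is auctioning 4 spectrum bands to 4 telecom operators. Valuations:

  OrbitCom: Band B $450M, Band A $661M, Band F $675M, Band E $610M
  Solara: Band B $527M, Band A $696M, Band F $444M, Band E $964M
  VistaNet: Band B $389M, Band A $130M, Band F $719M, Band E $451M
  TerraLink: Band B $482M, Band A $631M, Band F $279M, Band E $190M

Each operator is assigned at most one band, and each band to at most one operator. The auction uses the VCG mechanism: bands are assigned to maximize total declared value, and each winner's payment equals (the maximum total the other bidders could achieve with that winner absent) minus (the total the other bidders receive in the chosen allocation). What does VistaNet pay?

VistaNet pays $163M.

Efficient allocation: OrbitCom→Band A ($661M), Solara→Band E ($964M), VistaNet→Band F ($719M), TerraLink→Band B ($482M); total welfare W = $2826M.
VistaNet receives Band F at value $719M, so the others get W − 719 = $2107M.
Without VistaNet: best allocation of the remaining 3 bidders over all 4 bands is OrbitCom→Band F ($675M), Solara→Band E ($964M), TerraLink→Band A ($631M), total $2270M.
VCG payment = (others' best without VistaNet) − (others' welfare with VistaNet) = 2270 − 2107 = $163M.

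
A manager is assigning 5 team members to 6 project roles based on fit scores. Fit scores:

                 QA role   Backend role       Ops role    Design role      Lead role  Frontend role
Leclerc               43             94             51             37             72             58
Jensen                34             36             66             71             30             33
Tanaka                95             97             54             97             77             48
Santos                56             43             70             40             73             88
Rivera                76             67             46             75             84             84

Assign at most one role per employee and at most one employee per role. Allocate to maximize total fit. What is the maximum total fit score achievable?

Optimal: Leclerc→Backend role (94 pts), Jensen→Design role (71 pts), Tanaka→QA role (95 pts), Santos→Frontend role (88 pts), Rivera→Lead role (84 pts) — total 94+71+95+88+84 = 432 pts.
Column-greedy (each role in turn goes to its best remaining employee) gives 364 pts, worse by 68.
No other one-to-one assignment exceeds 432 pts.

Maximum total: 432 pts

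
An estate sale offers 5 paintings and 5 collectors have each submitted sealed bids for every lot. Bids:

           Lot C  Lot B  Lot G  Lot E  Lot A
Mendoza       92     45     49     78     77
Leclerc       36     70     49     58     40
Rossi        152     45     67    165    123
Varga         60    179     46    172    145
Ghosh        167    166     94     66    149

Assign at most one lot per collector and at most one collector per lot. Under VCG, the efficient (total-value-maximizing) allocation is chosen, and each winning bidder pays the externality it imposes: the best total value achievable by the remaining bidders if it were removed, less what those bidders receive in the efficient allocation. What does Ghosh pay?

Efficient allocation: Mendoza→Lot A ($77), Leclerc→Lot G ($49), Rossi→Lot E ($165), Varga→Lot B ($179), Ghosh→Lot C ($167); total welfare W = $637.
Ghosh receives Lot C at value $167, so the others get W − 167 = $470.
Without Ghosh: best allocation of the remaining 4 bidders over all 5 lots is Mendoza→Lot C ($92), Leclerc→Lot G ($49), Rossi→Lot E ($165), Varga→Lot B ($179), total $485.
VCG payment = (others' best without Ghosh) − (others' welfare with Ghosh) = 485 − 470 = $15.

Ghosh pays $15.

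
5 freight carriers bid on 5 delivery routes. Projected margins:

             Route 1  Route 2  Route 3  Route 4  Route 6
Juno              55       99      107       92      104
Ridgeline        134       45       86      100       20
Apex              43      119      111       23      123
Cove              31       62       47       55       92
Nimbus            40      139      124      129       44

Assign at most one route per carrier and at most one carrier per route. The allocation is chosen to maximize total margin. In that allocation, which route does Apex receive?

Apex receives Route 2.

This is a one-to-one assignment (maximum-weight bipartite matching).
Optimal: Juno→Route 3 ($107k), Ridgeline→Route 1 ($134k), Apex→Route 2 ($119k), Cove→Route 6 ($92k), Nimbus→Route 4 ($129k) — total 107+134+119+92+129 = $581k.
Max-entry greedy (repeatedly take the single best remaining cell) gives $558k, worse by 23.
Swapping Apex↔Ridgeline (Apex→Route 1 $43k, Ridgeline→Route 2 $45k) loses 165.
Apex's own top route is Route 6 ($123k), but forcing Apex→Route 6 and reassigning the rest optimally gives only $558k — worse by 23.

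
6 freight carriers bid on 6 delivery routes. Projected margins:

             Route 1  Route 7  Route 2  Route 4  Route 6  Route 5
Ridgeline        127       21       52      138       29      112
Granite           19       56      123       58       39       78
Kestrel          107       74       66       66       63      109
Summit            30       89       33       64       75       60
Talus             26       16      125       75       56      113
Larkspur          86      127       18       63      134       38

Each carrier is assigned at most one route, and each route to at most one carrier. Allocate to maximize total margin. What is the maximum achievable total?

This is the linear assignment problem.
Optimal: Ridgeline→Route 4 ($138k), Granite→Route 2 ($123k), Kestrel→Route 1 ($107k), Summit→Route 7 ($89k), Talus→Route 5 ($113k), Larkspur→Route 6 ($134k) — total 138+123+107+89+113+134 = $704k.
Column-greedy (each route in turn goes to its best remaining carrier) gives $598k, worse by 106.
Swapping Larkspur↔Ridgeline (Larkspur→Route 4 $63k, Ridgeline→Route 6 $29k) loses 180.
Checked against all permutations: $704k is optimal.

Maximum total: $704k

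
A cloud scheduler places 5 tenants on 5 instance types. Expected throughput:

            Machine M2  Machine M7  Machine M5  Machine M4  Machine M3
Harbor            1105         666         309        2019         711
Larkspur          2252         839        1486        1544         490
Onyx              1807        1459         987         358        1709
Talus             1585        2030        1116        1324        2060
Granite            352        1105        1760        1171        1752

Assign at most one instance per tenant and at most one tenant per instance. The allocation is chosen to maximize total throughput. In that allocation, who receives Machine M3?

Onyx receives Machine M3.

Optimal: Harbor→Machine M4 (2019 ops/s), Larkspur→Machine M2 (2252 ops/s), Onyx→Machine M3 (1709 ops/s), Talus→Machine M7 (2030 ops/s), Granite→Machine M5 (1760 ops/s) — total 2019+2252+1709+2030+1760 = 9770 ops/s.
Max-entry greedy (repeatedly take the single best remaining cell) gives 9550 ops/s, worse by 220.
Checked against all permutations: 9770 ops/s is optimal.
Onyx's own top instance is Machine M2 (1807 ops/s), but forcing Onyx→Machine M2 and reassigning the rest optimally gives only 9094 ops/s — worse by 676.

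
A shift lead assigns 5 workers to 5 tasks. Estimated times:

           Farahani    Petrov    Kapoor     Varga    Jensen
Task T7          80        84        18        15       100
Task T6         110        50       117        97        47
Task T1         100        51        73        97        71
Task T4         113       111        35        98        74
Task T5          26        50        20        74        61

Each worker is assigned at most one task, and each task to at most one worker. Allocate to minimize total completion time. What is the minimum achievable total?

Minimum total: 174 min

Optimal: Farahani→Task T5 (26 min), Petrov→Task T1 (51 min), Kapoor→Task T4 (35 min), Varga→Task T7 (15 min), Jensen→Task T6 (47 min) — total 26+51+35+15+47 = 174 min.
Row-greedy (each worker in turn takes its cheapest remaining task) gives 265 min, worse by 91.
Next-best assignment: Farahani→Task T5, Petrov→Task T6, Kapoor→Task T4, Varga→Task T7, Jensen→Task T1 = 197 min.
Checked against all permutations: 174 min is optimal.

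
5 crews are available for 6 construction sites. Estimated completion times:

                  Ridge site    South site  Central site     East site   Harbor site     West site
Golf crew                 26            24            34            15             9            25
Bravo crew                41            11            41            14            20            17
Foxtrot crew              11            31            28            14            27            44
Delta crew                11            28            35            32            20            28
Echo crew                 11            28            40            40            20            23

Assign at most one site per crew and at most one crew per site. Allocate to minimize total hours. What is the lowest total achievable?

Optimal: Golf crew→Harbor site (9 hours), Bravo crew→South site (11 hours), Foxtrot crew→East site (14 hours), Delta crew→Ridge site (11 hours), Echo crew→West site (23 hours) — total 9+11+14+11+23 = 68 hours.
Next-best assignment: Golf crew→Harbor site, Bravo crew→South site, Foxtrot crew→East site, Delta crew→West site, Echo crew→Ridge site = 73 hours.

Minimum total: 68 hours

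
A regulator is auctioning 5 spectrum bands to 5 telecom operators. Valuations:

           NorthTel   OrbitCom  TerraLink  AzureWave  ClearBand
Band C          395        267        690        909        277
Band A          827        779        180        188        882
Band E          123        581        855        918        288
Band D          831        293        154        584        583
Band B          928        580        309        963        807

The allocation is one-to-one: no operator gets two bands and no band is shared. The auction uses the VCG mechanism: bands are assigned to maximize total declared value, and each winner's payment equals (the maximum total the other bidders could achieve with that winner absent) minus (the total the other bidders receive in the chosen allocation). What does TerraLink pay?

TerraLink pays $9M.

Efficient allocation: NorthTel→Band D ($831M), OrbitCom→Band A ($779M), TerraLink→Band E ($855M), AzureWave→Band C ($909M), ClearBand→Band B ($807M); total welfare W = $4181M.
TerraLink receives Band E at value $855M, so the others get W − 855 = $3326M.
Without TerraLink: best allocation of the remaining 4 bidders over all 5 bands is NorthTel→Band D ($831M), OrbitCom→Band A ($779M), AzureWave→Band E ($918M), ClearBand→Band B ($807M), total $3335M.
VCG payment = (others' best without TerraLink) − (others' welfare with TerraLink) = 3335 − 3326 = $9M.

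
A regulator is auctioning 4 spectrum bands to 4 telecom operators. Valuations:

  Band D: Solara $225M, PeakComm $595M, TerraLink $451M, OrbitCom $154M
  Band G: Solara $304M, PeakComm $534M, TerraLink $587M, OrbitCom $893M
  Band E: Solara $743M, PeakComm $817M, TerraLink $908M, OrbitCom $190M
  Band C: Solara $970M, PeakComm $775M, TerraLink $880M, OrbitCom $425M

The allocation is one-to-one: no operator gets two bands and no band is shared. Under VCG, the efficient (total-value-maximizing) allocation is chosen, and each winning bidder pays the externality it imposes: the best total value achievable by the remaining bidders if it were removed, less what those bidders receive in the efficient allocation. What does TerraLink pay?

Efficient allocation: Solara→Band C ($970M), PeakComm→Band D ($595M), TerraLink→Band E ($908M), OrbitCom→Band G ($893M); total welfare W = $3366M.
TerraLink receives Band E at value $908M, so the others get W − 908 = $2458M.
Without TerraLink: best allocation of the remaining 3 bidders over all 4 bands is Solara→Band C ($970M), PeakComm→Band E ($817M), OrbitCom→Band G ($893M), total $2680M.
VCG payment = (others' best without TerraLink) − (others' welfare with TerraLink) = 2680 − 2458 = $222M.

TerraLink pays $222M.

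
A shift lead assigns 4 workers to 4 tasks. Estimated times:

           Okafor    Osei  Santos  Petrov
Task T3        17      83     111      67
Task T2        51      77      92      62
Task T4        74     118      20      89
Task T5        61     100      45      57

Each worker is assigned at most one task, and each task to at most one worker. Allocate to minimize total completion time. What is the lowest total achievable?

Minimum total: 171 min

This is the linear assignment problem.
Optimal: Okafor→Task T3 (17 min), Osei→Task T2 (77 min), Santos→Task T4 (20 min), Petrov→Task T5 (57 min) — total 17+77+20+57 = 171 min.
Column-greedy (each task in turn goes to its cheapest remaining worker) gives 199 min, worse by 28.
Checked against all permutations: 171 min is optimal.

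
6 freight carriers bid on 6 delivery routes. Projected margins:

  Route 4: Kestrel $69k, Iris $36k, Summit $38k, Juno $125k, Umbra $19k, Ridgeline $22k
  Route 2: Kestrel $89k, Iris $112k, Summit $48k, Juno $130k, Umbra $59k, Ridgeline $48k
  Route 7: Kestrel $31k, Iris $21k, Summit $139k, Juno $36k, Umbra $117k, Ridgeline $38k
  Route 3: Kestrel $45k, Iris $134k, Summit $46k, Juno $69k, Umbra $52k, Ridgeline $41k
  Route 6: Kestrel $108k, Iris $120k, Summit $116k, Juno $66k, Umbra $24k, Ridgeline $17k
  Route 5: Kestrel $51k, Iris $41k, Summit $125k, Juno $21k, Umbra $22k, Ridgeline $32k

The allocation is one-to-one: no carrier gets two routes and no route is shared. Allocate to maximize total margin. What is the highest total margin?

Optimal: Kestrel→Route 6 ($108k), Iris→Route 3 ($134k), Summit→Route 5 ($125k), Juno→Route 4 ($125k), Umbra→Route 7 ($117k), Ridgeline→Route 2 ($48k) — total 108+134+125+125+117+48 = $657k.
Max-entry greedy (repeatedly take the single best remaining cell) gives $562k, worse by 95.
Swapping Iris↔Ridgeline (Iris→Route 2 $112k, Ridgeline→Route 3 $41k) loses 29.

Max total: $657k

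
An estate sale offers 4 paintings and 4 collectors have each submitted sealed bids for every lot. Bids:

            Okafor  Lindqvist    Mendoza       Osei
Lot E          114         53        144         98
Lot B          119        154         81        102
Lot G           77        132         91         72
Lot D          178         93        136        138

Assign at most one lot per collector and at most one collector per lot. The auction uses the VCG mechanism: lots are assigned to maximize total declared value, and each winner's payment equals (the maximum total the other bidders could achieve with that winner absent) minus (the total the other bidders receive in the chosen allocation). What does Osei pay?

Efficient allocation: Okafor→Lot D ($178), Lindqvist→Lot G ($132), Mendoza→Lot E ($144), Osei→Lot B ($102); total welfare W = $556.
Osei receives Lot B at value $102, so the others get W − 102 = $454.
Without Osei: best allocation of the remaining 3 bidders over all 4 lots is Okafor→Lot D ($178), Lindqvist→Lot B ($154), Mendoza→Lot E ($144), total $476.
VCG payment = (others' best without Osei) − (others' welfare with Osei) = 476 − 454 = $22.

Osei pays $22.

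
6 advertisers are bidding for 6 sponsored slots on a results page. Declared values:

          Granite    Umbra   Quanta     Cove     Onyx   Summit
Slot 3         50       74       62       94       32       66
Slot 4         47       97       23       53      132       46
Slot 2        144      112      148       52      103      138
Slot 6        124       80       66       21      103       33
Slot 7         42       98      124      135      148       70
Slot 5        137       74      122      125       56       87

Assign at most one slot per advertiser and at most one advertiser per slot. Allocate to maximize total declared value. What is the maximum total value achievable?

Treat this as an assignment problem: match each advertiser to one slot.
Optimal: Granite→Slot 6 ($124), Umbra→Slot 3 ($74), Quanta→Slot 5 ($122), Cove→Slot 7 ($135), Onyx→Slot 4 ($132), Summit→Slot 2 ($138) — total 124+74+122+135+132+138 = $725.
Max-entry greedy (repeatedly take the single best remaining cell) gives $657, worse by 68.
Next-best assignment: Granite→Slot 6, Umbra→Slot 4, Quanta→Slot 5, Cove→Slot 3, Onyx→Slot 7, Summit→Slot 2 = $723.
No other one-to-one assignment exceeds $725.

Maximum total: $725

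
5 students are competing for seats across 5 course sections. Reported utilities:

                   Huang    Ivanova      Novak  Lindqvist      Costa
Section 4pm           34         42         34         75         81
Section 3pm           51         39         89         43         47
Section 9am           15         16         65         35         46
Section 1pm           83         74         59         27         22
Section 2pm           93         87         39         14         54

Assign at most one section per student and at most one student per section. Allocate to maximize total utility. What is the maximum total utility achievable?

Max total: 380 points

Optimal: Huang→Section 1pm (83 points), Ivanova→Section 2pm (87 points), Novak→Section 3pm (89 points), Lindqvist→Section 4pm (75 points), Costa→Section 9am (46 points) — total 83+87+89+75+46 = 380 points.
Column-greedy (each section in turn goes to its best remaining student) gives 375 points, worse by 5.
Swapping Ivanova↔Costa (Ivanova→Section 9am 16 points, Costa→Section 2pm 54 points) loses 63.
Checked against all permutations: 380 points is optimal.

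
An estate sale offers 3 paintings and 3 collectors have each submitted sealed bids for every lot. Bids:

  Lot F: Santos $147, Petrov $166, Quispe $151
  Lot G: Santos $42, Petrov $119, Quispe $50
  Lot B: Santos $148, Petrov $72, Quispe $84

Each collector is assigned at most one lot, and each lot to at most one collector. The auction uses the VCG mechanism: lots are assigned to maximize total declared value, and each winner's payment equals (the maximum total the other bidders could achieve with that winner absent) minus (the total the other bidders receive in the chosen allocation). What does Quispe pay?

Quispe pays $47.

Efficient allocation: Santos→Lot B ($148), Petrov→Lot G ($119), Quispe→Lot F ($151); total welfare W = $418.
Quispe receives Lot F at value $151, so the others get W − 151 = $267.
Without Quispe: best allocation of the remaining 2 bidders over all 3 lots is Santos→Lot B ($148), Petrov→Lot F ($166), total $314.
VCG payment = (others' best without Quispe) − (others' welfare with Quispe) = 314 − 267 = $47.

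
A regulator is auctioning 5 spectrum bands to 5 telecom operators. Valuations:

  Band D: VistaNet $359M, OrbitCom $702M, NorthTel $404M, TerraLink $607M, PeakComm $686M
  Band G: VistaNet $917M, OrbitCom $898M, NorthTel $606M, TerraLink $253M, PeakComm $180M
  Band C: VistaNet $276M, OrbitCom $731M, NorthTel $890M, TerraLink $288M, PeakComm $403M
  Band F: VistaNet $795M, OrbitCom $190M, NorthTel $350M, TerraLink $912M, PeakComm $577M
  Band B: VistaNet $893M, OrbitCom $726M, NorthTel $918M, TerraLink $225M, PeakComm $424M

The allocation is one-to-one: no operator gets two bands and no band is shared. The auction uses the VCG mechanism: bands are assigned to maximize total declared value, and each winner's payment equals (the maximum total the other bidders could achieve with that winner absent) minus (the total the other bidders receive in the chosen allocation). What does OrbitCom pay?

OrbitCom pays $52M.

Efficient allocation: VistaNet→Band B ($893M), OrbitCom→Band G ($898M), NorthTel→Band C ($890M), TerraLink→Band F ($912M), PeakComm→Band D ($686M); total welfare W = $4279M.
OrbitCom receives Band G at value $898M, so the others get W − 898 = $3381M.
Without OrbitCom: best allocation of the remaining 4 bidders over all 5 bands is VistaNet→Band G ($917M), NorthTel→Band B ($918M), TerraLink→Band F ($912M), PeakComm→Band D ($686M), total $3433M.
VCG payment = (others' best without OrbitCom) − (others' welfare with OrbitCom) = 3433 − 3381 = $52M.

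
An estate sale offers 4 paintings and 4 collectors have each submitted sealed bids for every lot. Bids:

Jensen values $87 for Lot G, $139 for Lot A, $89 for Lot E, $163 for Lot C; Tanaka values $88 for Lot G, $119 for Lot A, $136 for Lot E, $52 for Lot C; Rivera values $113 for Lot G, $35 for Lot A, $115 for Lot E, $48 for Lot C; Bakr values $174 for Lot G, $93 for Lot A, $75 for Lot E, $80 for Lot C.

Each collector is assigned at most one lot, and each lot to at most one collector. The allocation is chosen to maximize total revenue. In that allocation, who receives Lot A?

Tanaka receives Lot A.

Optimal: Jensen→Lot C ($163), Tanaka→Lot A ($119), Rivera→Lot E ($115), Bakr→Lot G ($174) — total 163+119+115+174 = $571.
Max-entry greedy (repeatedly take the single best remaining cell) gives $508, worse by 63.
Swapping Rivera↔Jensen (Rivera→Lot C $48, Jensen→Lot E $89) loses 141.
Tanaka's own top lot is Lot E ($136), but forcing Tanaka→Lot E and reassigning the rest optimally gives only $508 — worse by 63.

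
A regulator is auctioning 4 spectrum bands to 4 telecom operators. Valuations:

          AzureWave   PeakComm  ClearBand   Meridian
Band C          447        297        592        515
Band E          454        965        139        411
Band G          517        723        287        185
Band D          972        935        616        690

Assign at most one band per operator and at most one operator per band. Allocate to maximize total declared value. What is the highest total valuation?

Maximum total: $2764M

Optimal: AzureWave→Band G ($517M), PeakComm→Band E ($965M), ClearBand→Band C ($592M), Meridian→Band D ($690M) — total 517+965+592+690 = $2764M.
Row-greedy (each operator in turn takes its best remaining band) gives $2714M, worse by 50.
No other one-to-one assignment exceeds $2764M.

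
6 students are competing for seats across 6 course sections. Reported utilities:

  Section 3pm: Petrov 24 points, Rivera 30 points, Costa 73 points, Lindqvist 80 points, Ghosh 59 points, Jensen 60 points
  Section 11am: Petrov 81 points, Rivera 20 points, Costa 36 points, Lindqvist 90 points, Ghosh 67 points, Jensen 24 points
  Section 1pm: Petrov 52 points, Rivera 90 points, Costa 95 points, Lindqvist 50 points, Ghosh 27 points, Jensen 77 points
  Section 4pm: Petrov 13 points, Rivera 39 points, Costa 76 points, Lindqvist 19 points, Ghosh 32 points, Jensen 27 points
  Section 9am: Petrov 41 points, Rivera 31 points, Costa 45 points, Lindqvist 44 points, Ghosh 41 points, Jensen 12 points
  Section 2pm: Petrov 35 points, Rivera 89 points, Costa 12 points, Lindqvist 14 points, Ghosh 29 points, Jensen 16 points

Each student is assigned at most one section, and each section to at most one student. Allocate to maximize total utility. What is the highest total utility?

Optimal: Petrov→Section 11am (81 points), Rivera→Section 2pm (89 points), Costa→Section 4pm (76 points), Lindqvist→Section 3pm (80 points), Ghosh→Section 9am (41 points), Jensen→Section 1pm (77 points) — total 81+89+76+80+41+77 = 444 points.
Max-entry greedy (repeatedly take the single best remaining cell) gives 407 points, worse by 37.
Next-best assignment: Petrov→Section 9am, Rivera→Section 2pm, Costa→Section 4pm, Lindqvist→Section 11am, Ghosh→Section 3pm, Jensen→Section 1pm = 432 points.
Swapping Costa↔Jensen (Costa→Section 1pm 95 points, Jensen→Section 4pm 27 points) loses 31.
Checked against all permutations: 444 points is optimal.

Max total: 444 points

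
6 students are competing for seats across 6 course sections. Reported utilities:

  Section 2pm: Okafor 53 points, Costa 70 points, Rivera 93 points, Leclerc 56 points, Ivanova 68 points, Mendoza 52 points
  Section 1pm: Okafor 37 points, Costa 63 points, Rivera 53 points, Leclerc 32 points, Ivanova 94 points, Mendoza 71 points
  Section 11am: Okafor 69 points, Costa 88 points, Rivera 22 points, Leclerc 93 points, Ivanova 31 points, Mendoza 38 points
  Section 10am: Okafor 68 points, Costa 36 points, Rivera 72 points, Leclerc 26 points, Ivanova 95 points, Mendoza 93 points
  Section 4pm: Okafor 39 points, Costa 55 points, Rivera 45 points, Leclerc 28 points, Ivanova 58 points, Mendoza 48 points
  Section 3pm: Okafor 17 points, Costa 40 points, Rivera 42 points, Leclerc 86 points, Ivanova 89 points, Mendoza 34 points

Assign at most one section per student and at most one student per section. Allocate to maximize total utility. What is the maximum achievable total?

Max total: 493 points

Optimal: Okafor→Section 4pm (39 points), Costa→Section 11am (88 points), Rivera→Section 2pm (93 points), Leclerc→Section 3pm (86 points), Ivanova→Section 1pm (94 points), Mendoza→Section 10am (93 points) — total 39+88+93+86+94+93 = 493 points.
Max-entry greedy (repeatedly take the single best remaining cell) gives 424 points, worse by 69.
Checked against all permutations: 493 points is optimal.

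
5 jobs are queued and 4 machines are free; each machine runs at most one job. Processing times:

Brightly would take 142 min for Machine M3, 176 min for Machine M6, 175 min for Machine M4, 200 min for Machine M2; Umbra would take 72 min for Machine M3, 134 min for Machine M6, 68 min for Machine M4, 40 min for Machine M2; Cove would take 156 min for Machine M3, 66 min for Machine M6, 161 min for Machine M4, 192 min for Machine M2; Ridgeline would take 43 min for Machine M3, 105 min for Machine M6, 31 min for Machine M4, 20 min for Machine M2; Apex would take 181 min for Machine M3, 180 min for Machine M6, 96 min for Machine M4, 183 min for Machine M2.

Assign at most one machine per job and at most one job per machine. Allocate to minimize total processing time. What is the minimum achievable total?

Optimal: Ridgeline→Machine M3 (43 min), Cove→Machine M6 (66 min), Apex→Machine M4 (96 min), Umbra→Machine M2 (40 min) — total 43+66+96+40 = 245 min.
Row-greedy (each job in turn takes its cheapest remaining machine) gives 279 min, worse by 34.
Next-best assignment: Umbra→Machine M3, Cove→Machine M6, Apex→Machine M4, Ridgeline→Machine M2 = 254 min.
No other one-to-one assignment undercuts 245 min.

Min total: 245 min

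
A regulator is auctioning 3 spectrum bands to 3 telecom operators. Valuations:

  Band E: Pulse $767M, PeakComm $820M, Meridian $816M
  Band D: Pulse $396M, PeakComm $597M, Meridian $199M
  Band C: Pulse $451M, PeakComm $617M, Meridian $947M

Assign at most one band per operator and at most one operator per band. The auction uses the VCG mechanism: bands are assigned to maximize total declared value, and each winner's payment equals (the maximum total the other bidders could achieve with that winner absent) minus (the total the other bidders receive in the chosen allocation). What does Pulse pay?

Pulse pays $223M.

Efficient allocation: Pulse→Band E ($767M), PeakComm→Band D ($597M), Meridian→Band C ($947M); total welfare W = $2311M.
Pulse receives Band E at value $767M, so the others get W − 767 = $1544M.
Without Pulse: best allocation of the remaining 2 bidders over all 3 bands is PeakComm→Band E ($820M), Meridian→Band C ($947M), total $1767M.
VCG payment = (others' best without Pulse) − (others' welfare with Pulse) = 1767 − 1544 = $223M.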